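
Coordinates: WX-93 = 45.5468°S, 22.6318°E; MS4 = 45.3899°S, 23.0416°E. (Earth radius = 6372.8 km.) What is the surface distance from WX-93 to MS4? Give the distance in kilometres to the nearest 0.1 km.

36.4 km

Δφ = 0.1569°,  Δλ = 0.4098°
a = sin²(Δφ/2) + cos φ₁ cos φ₂ sin²(Δλ/2) = 0.000008
c = 2·arcsin(√a) = 0.005715 rad = 0.3274°
d = R·c = 6372.8 × 0.005715 = 36.4 km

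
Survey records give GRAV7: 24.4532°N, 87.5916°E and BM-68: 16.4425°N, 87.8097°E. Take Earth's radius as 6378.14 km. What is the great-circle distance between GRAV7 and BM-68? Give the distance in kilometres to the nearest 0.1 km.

892.0 km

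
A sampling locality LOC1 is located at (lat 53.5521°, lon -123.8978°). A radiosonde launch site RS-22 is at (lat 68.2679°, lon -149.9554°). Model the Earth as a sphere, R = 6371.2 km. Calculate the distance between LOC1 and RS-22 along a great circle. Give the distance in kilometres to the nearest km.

2126 km

Δφ = 14.7158°,  Δλ = -26.0576°
a = sin²(Δφ/2) + cos φ₁ cos φ₂ sin²(Δλ/2) = 0.027581
c = 2·arcsin(√a) = 0.333696 rad = 19.1194°
d = R·c = 6371.2 × 0.333696 = 2126.0 km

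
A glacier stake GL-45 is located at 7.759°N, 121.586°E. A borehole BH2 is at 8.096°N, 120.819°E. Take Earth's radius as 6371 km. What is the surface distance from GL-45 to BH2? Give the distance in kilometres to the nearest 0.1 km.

92.4 km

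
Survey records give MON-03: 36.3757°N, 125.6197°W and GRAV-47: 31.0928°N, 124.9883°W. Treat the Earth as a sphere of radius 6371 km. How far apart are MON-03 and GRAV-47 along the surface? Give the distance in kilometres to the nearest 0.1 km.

Δφ = -5.2829°,  Δλ = 0.6314°
a = sin²(Δφ/2) + cos φ₁ cos φ₂ sin²(Δλ/2) = 0.002145
c = 2·arcsin(√a) = 0.092658 rad = 5.3089°
d = R·c = 6371 × 0.092658 = 590.3 km

590.3 km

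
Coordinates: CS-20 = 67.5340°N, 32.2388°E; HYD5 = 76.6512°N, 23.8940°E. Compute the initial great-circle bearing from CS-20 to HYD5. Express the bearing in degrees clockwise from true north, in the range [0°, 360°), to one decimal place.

Δλ = -8.3448°
y = sin Δλ · cos φ₂ = -0.033507
x = cos φ₁ sin φ₂ − sin φ₁ cos φ₂ cos Δλ = 0.160713
θ = atan2(y, x) = -11.7770° → 348.2230° (mod 360°)

348.2°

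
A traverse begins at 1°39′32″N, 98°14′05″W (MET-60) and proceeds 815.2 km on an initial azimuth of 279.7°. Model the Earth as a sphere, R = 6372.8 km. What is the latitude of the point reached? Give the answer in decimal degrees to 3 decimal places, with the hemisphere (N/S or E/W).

2.877°N

MET-60: φ = +1.65889°, λ = -98.23472°
δ = d/R = 815.2/6372.8 = 0.127919 rad
φ₂ = arcsin(sin φ₁ cos δ + cos φ₁ sin δ cos θ)
   = arcsin(0.02895·0.99183 + 0.99958·0.12757·0.16849) = 2.87733°
λ₂ = λ₁ + atan2(sin θ sin δ cos φ₁, cos δ − sin φ₁ sin φ₂) = -105.46774°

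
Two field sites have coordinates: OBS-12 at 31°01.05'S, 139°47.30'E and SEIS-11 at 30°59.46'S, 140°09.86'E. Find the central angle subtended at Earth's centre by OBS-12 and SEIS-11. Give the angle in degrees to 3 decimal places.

OBS-12: φ = -31.01750°, λ = +139.78833°
SEIS-11: φ = -30.99100°, λ = +140.16433°
Δφ = 0.0265°,  Δλ = 0.3760°
a = sin²(Δφ/2) + cos φ₁ cos φ₂ sin²(Δλ/2) = 0.000008
c = 2·arcsin(√a) = 0.005644 rad = 0.3234°

0.323°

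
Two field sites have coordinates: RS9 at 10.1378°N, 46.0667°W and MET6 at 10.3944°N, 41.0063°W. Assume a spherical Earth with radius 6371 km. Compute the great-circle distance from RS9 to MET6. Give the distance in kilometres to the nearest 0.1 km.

554.4 km

Δφ = 0.2566°,  Δλ = 5.0604°
a = sin²(Δφ/2) + cos φ₁ cos φ₂ sin²(Δλ/2) = 0.001892
c = 2·arcsin(√a) = 0.087021 rad = 4.9859°
d = R·c = 6371 × 0.087021 = 554.4 km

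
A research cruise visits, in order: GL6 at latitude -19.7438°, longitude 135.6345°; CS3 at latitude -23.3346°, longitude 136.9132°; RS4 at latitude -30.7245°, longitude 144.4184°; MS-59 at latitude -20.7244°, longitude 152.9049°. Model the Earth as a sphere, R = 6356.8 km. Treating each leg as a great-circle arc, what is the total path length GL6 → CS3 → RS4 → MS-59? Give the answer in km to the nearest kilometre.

GL6→CS3: c = 0.066018 rad, d = 419.67 km
CS3→RS4: c = 0.173817 rad, d = 1104.92 km
RS4→MS-59: c = 0.219511 rad, d = 1395.39 km
Total = 419.67 + 1104.92 + 1395.39 = 2919.97 km

2920 km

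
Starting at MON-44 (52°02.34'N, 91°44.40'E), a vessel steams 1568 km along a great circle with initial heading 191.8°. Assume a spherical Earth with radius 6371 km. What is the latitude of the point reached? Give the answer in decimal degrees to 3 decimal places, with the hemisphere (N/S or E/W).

MON-44: φ = +52.03900°, λ = +91.74000°
δ = d/R = 1568/6371 = 0.246115 rad
φ₂ = arcsin(sin φ₁ cos δ + cos φ₁ sin δ cos θ)
   = arcsin(0.78843·0.96987 + 0.61512·0.24364·-0.97887) = 38.16808°
λ₂ = λ₁ + atan2(sin θ sin δ cos φ₁, cos δ − sin φ₁ sin φ₂) = 88.10663°

38.168°N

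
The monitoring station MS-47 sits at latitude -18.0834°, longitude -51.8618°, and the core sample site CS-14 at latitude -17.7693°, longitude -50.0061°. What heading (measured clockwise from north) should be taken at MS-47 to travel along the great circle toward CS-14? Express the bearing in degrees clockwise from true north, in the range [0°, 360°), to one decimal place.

80.2°

Δλ = 1.8557°
y = sin Δλ · cos φ₂ = 0.030838
x = cos φ₁ sin φ₂ − sin φ₁ cos φ₂ cos Δλ = 0.005327
θ = atan2(y, x) = 80.1992° → 80.1992° (mod 360°)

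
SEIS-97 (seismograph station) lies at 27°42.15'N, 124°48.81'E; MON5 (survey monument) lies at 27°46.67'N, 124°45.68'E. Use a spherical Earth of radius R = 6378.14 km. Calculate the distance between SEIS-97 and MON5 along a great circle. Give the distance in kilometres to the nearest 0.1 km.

SEIS-97: φ = +27.70250°, λ = +124.81350°
MON5: φ = +27.77783°, λ = +124.76133°
Δφ = 0.0753°,  Δλ = -0.0522°
a = sin²(Δφ/2) + cos φ₁ cos φ₂ sin²(Δλ/2) = 0.000001
c = 2·arcsin(√a) = 0.001542 rad = 0.0884°
d = R·c = 6378.14 × 0.001542 = 9.8 km

9.8 km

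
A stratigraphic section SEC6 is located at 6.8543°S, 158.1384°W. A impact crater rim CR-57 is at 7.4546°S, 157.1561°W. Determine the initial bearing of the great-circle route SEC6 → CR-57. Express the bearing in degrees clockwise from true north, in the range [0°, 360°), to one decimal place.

Δλ = 0.9823°
y = sin Δλ · cos φ₂ = 0.016999
x = cos φ₁ sin φ₂ − sin φ₁ cos φ₂ cos Δλ = -0.010494
θ = atan2(y, x) = 121.6899° → 121.6899° (mod 360°)

121.7°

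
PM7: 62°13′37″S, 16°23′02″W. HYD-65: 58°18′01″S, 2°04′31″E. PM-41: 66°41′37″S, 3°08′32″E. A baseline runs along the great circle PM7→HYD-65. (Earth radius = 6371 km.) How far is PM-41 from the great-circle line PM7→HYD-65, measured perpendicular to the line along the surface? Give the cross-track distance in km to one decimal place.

PM7: φ = -62.22694°, λ = -16.38389°
HYD-65: φ = -58.30028°, λ = +2.07528°
PM-41: φ = -66.69361°, λ = +3.14222°
δ₁₃ = central angle PM7→PM-41 = 0.165354 rad  (haversine)
θ₁₃ = bearing PM7→PM-41 = 126.545°,  θ₁₂ = bearing PM7→HYD-65 = 75.007°
dₓₜ = R·arcsin(sin δ₁₃ · sin(θ₁₃ − θ₁₂)) = 6371·arcsin(0.16460·sin(51.537°)) = 823.421 km
|dₓₜ| = 823.421 km

823.4 km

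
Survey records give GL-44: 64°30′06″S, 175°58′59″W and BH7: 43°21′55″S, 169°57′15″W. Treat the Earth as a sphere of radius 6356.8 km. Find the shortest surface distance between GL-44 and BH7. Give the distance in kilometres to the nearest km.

GL-44: φ = -64.50167°, λ = -175.98306°
BH7: φ = -43.36528°, λ = -169.95417°
Δφ = 21.1364°,  Δλ = 6.0289°
a = sin²(Δφ/2) + cos φ₁ cos φ₂ sin²(Δλ/2) = 0.034503
c = 2·arcsin(√a) = 0.373671 rad = 21.4097°
d = R·c = 6356.8 × 0.373671 = 2375.3 km

2375 km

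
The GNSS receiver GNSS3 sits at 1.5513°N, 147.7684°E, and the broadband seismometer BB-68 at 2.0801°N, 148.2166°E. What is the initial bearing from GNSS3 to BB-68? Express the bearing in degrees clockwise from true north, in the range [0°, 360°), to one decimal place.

40.3°

Δλ = 0.4482°
y = sin Δλ · cos φ₂ = 0.007817
x = cos φ₁ sin φ₂ − sin φ₁ cos φ₂ cos Δλ = 0.009230
θ = atan2(y, x) = 40.2629° → 40.2629° (mod 360°)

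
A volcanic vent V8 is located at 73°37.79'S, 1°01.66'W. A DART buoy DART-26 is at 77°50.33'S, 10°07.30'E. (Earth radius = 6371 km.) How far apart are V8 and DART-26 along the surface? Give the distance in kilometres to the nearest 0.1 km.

556.9 km

V8: φ = -73.62983°, λ = -1.02767°
DART-26: φ = -77.83883°, λ = +10.12167°
Δφ = -4.2090°,  Δλ = 11.1493°
a = sin²(Δφ/2) + cos φ₁ cos φ₂ sin²(Δλ/2) = 0.001909
c = 2·arcsin(√a) = 0.087408 rad = 5.0081°
d = R·c = 6371 × 0.087408 = 556.9 km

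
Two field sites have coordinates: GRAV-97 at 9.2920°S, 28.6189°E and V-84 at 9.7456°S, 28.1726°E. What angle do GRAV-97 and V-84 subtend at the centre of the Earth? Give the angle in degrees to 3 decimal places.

0.632°

Δφ = -0.4536°,  Δλ = -0.4463°
a = sin²(Δφ/2) + cos φ₁ cos φ₂ sin²(Δλ/2) = 0.000030
c = 2·arcsin(√a) = 0.011031 rad = 0.6321°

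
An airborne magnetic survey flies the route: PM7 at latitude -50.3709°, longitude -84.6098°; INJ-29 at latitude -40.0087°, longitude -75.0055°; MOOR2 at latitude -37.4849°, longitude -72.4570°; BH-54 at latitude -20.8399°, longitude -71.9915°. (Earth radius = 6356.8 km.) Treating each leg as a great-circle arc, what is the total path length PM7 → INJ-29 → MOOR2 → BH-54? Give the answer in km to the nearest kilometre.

3574 km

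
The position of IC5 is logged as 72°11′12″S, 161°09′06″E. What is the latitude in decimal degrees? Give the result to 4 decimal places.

72° + 11′/60 + 12″/3600 = 72 + 0.18333 + 0.00333 = 72.1867°

72.1867°S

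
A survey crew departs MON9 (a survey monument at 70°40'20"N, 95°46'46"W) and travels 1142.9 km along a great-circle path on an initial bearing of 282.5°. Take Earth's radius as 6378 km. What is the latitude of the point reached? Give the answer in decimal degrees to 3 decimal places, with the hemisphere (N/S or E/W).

70.271°N

MON9: φ = +70.67222°, λ = -95.77944°
δ = d/R = 1142.9/6378 = 0.179194 rad
φ₂ = arcsin(sin φ₁ cos δ + cos φ₁ sin δ cos θ)
   = arcsin(0.94364·0.98399 + 0.33097·0.17824·0.21644) = 70.27082°
λ₂ = λ₁ + atan2(sin θ sin δ cos φ₁, cos δ − sin φ₁ sin φ₂) = -126.80874°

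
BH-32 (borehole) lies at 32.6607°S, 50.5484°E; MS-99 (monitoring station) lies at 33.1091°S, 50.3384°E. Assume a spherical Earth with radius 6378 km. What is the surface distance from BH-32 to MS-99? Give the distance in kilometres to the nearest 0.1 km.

53.6 km

Δφ = -0.4484°,  Δλ = -0.2100°
a = sin²(Δφ/2) + cos φ₁ cos φ₂ sin²(Δλ/2) = 0.000018
c = 2·arcsin(√a) = 0.008410 rad = 0.4818°
d = R·c = 6378 × 0.008410 = 53.6 km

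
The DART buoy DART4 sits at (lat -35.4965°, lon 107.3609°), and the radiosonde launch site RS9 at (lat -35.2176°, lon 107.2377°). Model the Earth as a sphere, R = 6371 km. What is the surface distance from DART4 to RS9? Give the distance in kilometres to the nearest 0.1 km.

33.0 km

Δφ = 0.2789°,  Δλ = -0.1232°
a = sin²(Δφ/2) + cos φ₁ cos φ₂ sin²(Δλ/2) = 0.000007
c = 2·arcsin(√a) = 0.005174 rad = 0.2964°
d = R·c = 6371 × 0.005174 = 33.0 km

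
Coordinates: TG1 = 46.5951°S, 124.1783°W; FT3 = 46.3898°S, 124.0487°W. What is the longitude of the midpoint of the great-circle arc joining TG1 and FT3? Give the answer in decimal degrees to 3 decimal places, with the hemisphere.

Bx = cos φ₂ cos Δλ = 0.689747,  By = cos φ₂ sin Δλ = 0.001560
φₘ = atan2(sin φ₁ + sin φ₂, √((cos φ₁ + Bx)² + By²)) = -46.49247°
λₘ = λ₁ + atan2(By, cos φ₁ + Bx) = -124.11338°

124.113°W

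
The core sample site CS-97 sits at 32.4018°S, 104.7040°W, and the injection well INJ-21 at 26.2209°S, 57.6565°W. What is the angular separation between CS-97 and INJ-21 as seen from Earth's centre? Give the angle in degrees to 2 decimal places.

41.16°

Δφ = 6.1809°,  Δλ = 47.0475°
a = sin²(Δφ/2) + cos φ₁ cos φ₂ sin²(Δλ/2) = 0.123568
c = 2·arcsin(√a) = 0.718394 rad = 41.1609°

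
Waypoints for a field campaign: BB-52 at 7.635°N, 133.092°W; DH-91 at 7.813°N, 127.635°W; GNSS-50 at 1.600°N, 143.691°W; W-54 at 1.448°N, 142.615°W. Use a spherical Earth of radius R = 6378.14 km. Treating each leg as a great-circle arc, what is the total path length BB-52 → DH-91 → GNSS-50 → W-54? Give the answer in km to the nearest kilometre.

2633 km

BB-52→DH-91: c = 0.094429 rad, d = 602.28 km
DH-91→GNSS-50: c = 0.299462 rad, d = 1910.01 km
GNSS-50→W-54: c = 0.018960 rad, d = 120.93 km
Total = 602.28 + 1910.01 + 120.93 = 2633.22 km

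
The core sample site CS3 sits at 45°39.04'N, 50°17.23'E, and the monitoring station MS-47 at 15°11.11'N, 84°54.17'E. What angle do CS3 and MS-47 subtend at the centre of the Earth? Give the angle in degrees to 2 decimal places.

42.05°

CS3: φ = +45.65067°, λ = +50.28717°
MS-47: φ = +15.18517°, λ = +84.90283°
Δφ = -30.4655°,  Δλ = 34.6157°
a = sin²(Δφ/2) + cos φ₁ cos φ₂ sin²(Δλ/2) = 0.128743
c = 2·arcsin(√a) = 0.733981 rad = 42.0540°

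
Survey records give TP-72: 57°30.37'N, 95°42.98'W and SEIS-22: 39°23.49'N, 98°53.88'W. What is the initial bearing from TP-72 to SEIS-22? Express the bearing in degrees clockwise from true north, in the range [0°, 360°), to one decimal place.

187.9°

TP-72: φ = +57.50617°, λ = -95.71633°
SEIS-22: φ = +39.39150°, λ = -98.89800°
Δλ = -3.1817°
y = sin Δλ · cos φ₂ = -0.042894
x = cos φ₁ sin φ₂ − sin φ₁ cos φ₂ cos Δλ = -0.309915
θ = atan2(y, x) = -172.1201° → 187.8799° (mod 360°)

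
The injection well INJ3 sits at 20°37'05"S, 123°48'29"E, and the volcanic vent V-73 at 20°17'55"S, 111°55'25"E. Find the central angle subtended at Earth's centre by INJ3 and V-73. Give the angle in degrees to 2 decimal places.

INJ3: φ = -20.61806°, λ = +123.80806°
V-73: φ = -20.29861°, λ = +111.92361°
Δφ = 0.3194°,  Δλ = -11.8844°
a = sin²(Δφ/2) + cos φ₁ cos φ₂ sin²(Δλ/2) = 0.009416
c = 2·arcsin(√a) = 0.194377 rad = 11.1370°

11.14°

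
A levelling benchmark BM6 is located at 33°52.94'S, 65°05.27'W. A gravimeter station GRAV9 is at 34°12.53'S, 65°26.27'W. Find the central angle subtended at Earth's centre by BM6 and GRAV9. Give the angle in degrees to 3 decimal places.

BM6: φ = -33.88233°, λ = -65.08783°
GRAV9: φ = -34.20883°, λ = -65.43783°
Δφ = -0.3265°,  Δλ = -0.3500°
a = sin²(Δφ/2) + cos φ₁ cos φ₂ sin²(Δλ/2) = 0.000015
c = 2·arcsin(√a) = 0.007622 rad = 0.4367°

0.437°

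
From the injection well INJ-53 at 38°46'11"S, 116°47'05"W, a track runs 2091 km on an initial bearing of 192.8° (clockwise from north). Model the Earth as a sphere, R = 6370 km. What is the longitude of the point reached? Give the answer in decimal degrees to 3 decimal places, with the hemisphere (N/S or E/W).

INJ-53: φ = -38.76972°, λ = -116.78472°
δ = d/R = 2091/6370 = 0.328257 rad
φ₂ = arcsin(sin φ₁ cos δ + cos φ₁ sin δ cos θ)
   = arcsin(-0.62619·0.94661 + 0.77967·0.32239·-0.97515) = -56.91597°
λ₂ = λ₁ + atan2(sin θ sin δ cos φ₁, cos δ − sin φ₁ sin φ₂) = -124.30333°

124.303°W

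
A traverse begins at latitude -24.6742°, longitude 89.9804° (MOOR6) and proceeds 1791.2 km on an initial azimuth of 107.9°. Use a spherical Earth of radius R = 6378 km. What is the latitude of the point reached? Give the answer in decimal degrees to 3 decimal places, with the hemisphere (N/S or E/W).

28.588°S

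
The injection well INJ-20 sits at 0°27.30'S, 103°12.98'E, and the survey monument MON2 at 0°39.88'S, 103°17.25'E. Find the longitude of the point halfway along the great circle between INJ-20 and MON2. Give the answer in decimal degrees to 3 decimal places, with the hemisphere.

103.252°E

INJ-20: φ = -0.45500°, λ = +103.21633°
MON2: φ = -0.66467°, λ = +103.28750°
Bx = cos φ₂ cos Δλ = 0.999932,  By = cos φ₂ sin Δλ = 0.001242
φₘ = atan2(sin φ₁ + sin φ₂, √((cos φ₁ + Bx)² + By²)) = -0.55983°
λₘ = λ₁ + atan2(By, cos φ₁ + Bx) = 103.25192°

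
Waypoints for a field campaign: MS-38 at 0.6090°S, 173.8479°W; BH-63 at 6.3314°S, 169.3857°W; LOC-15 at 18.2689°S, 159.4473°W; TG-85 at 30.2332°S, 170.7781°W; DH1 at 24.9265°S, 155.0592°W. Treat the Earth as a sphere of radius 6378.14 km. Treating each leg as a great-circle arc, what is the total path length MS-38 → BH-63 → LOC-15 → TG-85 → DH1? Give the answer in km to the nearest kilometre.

5934 km

MS-38→BH-63: c = 0.126542 rad, d = 807.10 km
BH-63→LOC-15: c = 0.268345 rad, d = 1711.54 km
LOC-15→TG-85: c = 0.275512 rad, d = 1757.25 km
TG-85→DH1: c = 0.259911 rad, d = 1657.75 km
Total = 807.10 + 1711.54 + 1757.25 + 1657.75 = 5933.65 km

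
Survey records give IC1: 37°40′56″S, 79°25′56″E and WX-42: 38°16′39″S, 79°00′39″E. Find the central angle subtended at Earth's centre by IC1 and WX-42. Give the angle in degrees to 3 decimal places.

0.682°

IC1: φ = -37.68222°, λ = +79.43222°
WX-42: φ = -38.27750°, λ = +79.01083°
Δφ = -0.5953°,  Δλ = -0.4214°
a = sin²(Δφ/2) + cos φ₁ cos φ₂ sin²(Δλ/2) = 0.000035
c = 2·arcsin(√a) = 0.011897 rad = 0.6817°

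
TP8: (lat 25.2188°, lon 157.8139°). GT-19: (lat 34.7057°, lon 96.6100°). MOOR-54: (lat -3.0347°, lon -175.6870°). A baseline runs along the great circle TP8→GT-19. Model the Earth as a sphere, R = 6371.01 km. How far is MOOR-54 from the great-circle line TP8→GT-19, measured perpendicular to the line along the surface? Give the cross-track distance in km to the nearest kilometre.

δ₁₃ = central angle TP8→MOOR-54 = 0.666565 rad  (haversine)
θ₁₃ = bearing TP8→MOOR-54 = 133.894°,  θ₁₂ = bearing TP8→GT-19 = 295.678°
dₓₜ = R·arcsin(sin δ₁₃ · sin(θ₁₃ − θ₁₂)) = 6371.01·arcsin(0.61829·sin(-161.784°)) = -1239.174 km
|dₓₜ| = 1239.174 km

1239 km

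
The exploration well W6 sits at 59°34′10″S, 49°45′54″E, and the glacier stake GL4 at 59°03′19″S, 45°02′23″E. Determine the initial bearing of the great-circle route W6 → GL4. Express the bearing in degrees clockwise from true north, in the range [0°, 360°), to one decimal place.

280.0°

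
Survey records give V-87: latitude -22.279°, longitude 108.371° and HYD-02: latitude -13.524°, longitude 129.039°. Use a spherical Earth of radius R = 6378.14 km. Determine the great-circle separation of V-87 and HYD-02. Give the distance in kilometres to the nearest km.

Δφ = 8.7550°,  Δλ = 20.6680°
a = sin²(Δφ/2) + cos φ₁ cos φ₂ sin²(Δλ/2) = 0.034777
c = 2·arcsin(√a) = 0.375170 rad = 21.4957°
d = R·c = 6378.14 × 0.375170 = 2392.9 km

2393 km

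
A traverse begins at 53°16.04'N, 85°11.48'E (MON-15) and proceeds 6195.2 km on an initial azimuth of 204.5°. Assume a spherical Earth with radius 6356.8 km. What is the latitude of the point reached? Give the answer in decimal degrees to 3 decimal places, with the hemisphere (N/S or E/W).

0.018°S

MON-15: φ = +53.26733°, λ = +85.19133°
δ = d/R = 6195.2/6356.8 = 0.974578 rad
φ₂ = arcsin(sin φ₁ cos δ + cos φ₁ sin δ cos θ)
   = arcsin(0.80143·0.56152 + 0.59808·0.82747·-0.90996) = -0.01796°
λ₂ = λ₁ + atan2(sin θ sin δ cos φ₁, cos δ − sin φ₁ sin φ₂) = 65.12278°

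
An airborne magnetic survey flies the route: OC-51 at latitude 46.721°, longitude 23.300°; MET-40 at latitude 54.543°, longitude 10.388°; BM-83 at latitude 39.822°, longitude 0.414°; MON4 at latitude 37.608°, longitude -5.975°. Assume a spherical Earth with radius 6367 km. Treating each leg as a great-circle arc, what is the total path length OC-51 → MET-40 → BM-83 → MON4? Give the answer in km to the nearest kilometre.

3658 km

OC-51→MET-40: c = 0.197093 rad, d = 1254.89 km
MET-40→BM-83: c = 0.282214 rad, d = 1796.86 km
BM-83→MON4: c = 0.095171 rad, d = 605.95 km
Total = 1254.89 + 1796.86 + 605.95 = 3657.70 km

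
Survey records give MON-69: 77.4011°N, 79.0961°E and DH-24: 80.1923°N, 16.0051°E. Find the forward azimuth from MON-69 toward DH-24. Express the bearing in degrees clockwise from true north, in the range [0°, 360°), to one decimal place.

312.6°

Δλ = -63.0910°
y = sin Δλ · cos φ₂ = -0.151898
x = cos φ₁ sin φ₂ − sin φ₁ cos φ₂ cos Δλ = 0.139700
θ = atan2(y, x) = -47.3954° → 312.6046° (mod 360°)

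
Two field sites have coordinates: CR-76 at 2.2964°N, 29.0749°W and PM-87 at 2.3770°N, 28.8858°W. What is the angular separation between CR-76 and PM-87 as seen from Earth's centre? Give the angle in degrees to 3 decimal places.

0.205°

Δφ = 0.0806°,  Δλ = 0.1891°
a = sin²(Δφ/2) + cos φ₁ cos φ₂ sin²(Δλ/2) = 0.000003
c = 2·arcsin(√a) = 0.003585 rad = 0.2054°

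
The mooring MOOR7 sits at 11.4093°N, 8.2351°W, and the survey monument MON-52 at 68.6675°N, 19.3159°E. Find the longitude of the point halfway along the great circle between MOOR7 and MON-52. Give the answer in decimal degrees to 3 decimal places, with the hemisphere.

0.876°W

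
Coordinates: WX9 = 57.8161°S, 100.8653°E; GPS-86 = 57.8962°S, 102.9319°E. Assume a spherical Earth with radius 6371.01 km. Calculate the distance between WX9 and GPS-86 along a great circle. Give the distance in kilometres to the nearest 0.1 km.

122.6 km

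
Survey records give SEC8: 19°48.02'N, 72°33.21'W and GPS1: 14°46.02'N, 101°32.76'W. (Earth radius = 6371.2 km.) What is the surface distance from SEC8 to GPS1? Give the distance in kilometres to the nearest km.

SEC8: φ = +19.80033°, λ = -72.55350°
GPS1: φ = +14.76700°, λ = -101.54600°
Δφ = -5.0333°,  Δλ = -28.9925°
a = sin²(Δφ/2) + cos φ₁ cos φ₂ sin²(Δλ/2) = 0.058935
c = 2·arcsin(√a) = 0.490430 rad = 28.0996°
d = R·c = 6371.2 × 0.490430 = 3124.6 km

3125 km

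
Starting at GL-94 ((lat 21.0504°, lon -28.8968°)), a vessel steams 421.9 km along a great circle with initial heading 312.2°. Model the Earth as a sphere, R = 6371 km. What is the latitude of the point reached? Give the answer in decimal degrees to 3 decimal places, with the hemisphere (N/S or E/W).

δ = d/R = 421.9/6371 = 0.066222 rad
φ₂ = arcsin(sin φ₁ cos δ + cos φ₁ sin δ cos θ)
   = arcsin(0.35919·0.99781 + 0.93326·0.06617·0.67172) = 23.57102°
λ₂ = λ₁ + atan2(sin θ sin δ cos φ₁, cos δ − sin φ₁ sin φ₂) = -31.96268°

23.571°N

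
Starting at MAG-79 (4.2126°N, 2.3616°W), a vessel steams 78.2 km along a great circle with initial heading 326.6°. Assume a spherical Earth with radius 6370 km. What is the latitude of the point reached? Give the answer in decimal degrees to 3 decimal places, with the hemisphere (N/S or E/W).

4.800°N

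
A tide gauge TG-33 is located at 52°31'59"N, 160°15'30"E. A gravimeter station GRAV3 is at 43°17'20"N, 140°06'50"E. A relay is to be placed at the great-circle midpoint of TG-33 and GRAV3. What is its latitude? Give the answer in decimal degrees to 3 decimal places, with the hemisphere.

TG-33: φ = +52.53306°, λ = +160.25833°
GRAV3: φ = +43.28889°, λ = +140.11389°
Bx = cos φ₂ cos Δλ = 0.683378,  By = cos φ₂ sin Δλ = -0.250682
φₘ = atan2(sin φ₁ + sin φ₂, √((cos φ₁ + Bx)² + By²)) = 48.34967°
λₘ = λ₁ + atan2(By, cos φ₁ + Bx) = 149.27523°

48.350°N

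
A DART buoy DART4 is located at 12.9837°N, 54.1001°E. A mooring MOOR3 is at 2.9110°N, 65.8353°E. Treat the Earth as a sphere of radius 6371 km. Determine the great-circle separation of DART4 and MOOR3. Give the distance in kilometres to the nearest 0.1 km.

Δφ = -10.0727°,  Δλ = 11.7352°
a = sin²(Δφ/2) + cos φ₁ cos φ₂ sin²(Δλ/2) = 0.017877
c = 2·arcsin(√a) = 0.268216 rad = 15.3676°
d = R·c = 6371 × 0.268216 = 1708.8 km

1708.8 km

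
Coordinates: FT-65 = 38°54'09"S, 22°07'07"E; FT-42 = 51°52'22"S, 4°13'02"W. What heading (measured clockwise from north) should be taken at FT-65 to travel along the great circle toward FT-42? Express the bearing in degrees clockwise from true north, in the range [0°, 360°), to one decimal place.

226.0°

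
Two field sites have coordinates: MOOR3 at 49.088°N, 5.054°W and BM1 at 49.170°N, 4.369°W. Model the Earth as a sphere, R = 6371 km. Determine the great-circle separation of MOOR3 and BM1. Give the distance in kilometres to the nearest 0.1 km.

50.7 km

Δφ = 0.0820°,  Δλ = 0.6850°
a = sin²(Δφ/2) + cos φ₁ cos φ₂ sin²(Δλ/2) = 0.000016
c = 2·arcsin(√a) = 0.007953 rad = 0.4557°
d = R·c = 6371 × 0.007953 = 50.7 km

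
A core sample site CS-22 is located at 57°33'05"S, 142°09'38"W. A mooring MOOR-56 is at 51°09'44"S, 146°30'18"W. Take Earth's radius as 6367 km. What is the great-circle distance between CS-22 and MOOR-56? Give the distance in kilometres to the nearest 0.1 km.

763.3 km

CS-22: φ = -57.55139°, λ = -142.16056°
MOOR-56: φ = -51.16222°, λ = -146.50500°
Δφ = 6.3892°,  Δλ = -4.3444°
a = sin²(Δφ/2) + cos φ₁ cos φ₂ sin²(Δλ/2) = 0.003589
c = 2·arcsin(√a) = 0.119887 rad = 6.8690°
d = R·c = 6367 × 0.119887 = 763.3 km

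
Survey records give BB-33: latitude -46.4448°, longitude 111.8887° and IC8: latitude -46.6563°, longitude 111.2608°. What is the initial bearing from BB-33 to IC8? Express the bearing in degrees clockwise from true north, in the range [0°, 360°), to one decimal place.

243.7°

Δλ = -0.6279°
y = sin Δλ · cos φ₂ = -0.007522
x = cos φ₁ sin φ₂ − sin φ₁ cos φ₂ cos Δλ = -0.003721
θ = atan2(y, x) = -116.3229° → 243.6771° (mod 360°)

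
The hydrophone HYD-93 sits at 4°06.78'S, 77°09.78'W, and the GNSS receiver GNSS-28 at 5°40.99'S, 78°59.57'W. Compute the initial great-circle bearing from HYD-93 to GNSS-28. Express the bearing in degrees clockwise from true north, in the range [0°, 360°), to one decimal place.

HYD-93: φ = -4.11300°, λ = -77.16300°
GNSS-28: φ = -5.68317°, λ = -78.99283°
Δλ = -1.8298°
y = sin Δλ · cos φ₂ = -0.031774
x = cos φ₁ sin φ₂ − sin φ₁ cos φ₂ cos Δλ = -0.027438
θ = atan2(y, x) = -130.8111° → 229.1889° (mod 360°)

229.2°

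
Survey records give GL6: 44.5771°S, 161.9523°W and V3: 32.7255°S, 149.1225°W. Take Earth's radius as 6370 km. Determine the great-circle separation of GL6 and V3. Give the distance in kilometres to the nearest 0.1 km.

1721.1 km

Δφ = 11.8516°,  Δλ = 12.8298°
a = sin²(Δφ/2) + cos φ₁ cos φ₂ sin²(Δλ/2) = 0.018139
c = 2·arcsin(√a) = 0.270183 rad = 15.4803°
d = R·c = 6370 × 0.270183 = 1721.1 km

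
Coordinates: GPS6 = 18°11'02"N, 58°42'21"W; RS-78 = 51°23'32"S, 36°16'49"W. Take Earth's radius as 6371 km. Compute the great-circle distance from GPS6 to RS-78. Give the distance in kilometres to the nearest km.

GPS6: φ = +18.18389°, λ = -58.70583°
RS-78: φ = -51.39222°, λ = -36.28028°
Δφ = -69.5761°,  Δλ = 22.4256°
a = sin²(Δφ/2) + cos φ₁ cos φ₂ sin²(Δλ/2) = 0.347934
c = 2·arcsin(√a) = 1.261770 rad = 72.2941°
d = R·c = 6371 × 1.261770 = 8038.7 km

8039 km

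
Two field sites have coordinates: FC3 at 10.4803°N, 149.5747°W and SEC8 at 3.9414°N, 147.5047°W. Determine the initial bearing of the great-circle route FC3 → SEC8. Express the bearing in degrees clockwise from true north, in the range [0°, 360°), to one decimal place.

162.4°

Δλ = 2.0700°
y = sin Δλ · cos φ₂ = 0.036035
x = cos φ₁ sin φ₂ − sin φ₁ cos φ₂ cos Δλ = -0.113759
θ = atan2(y, x) = 162.4236° → 162.4236° (mod 360°)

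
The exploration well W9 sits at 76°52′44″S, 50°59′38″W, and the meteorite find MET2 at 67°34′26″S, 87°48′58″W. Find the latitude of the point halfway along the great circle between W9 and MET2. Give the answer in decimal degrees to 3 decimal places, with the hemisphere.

W9: φ = -76.87889°, λ = -50.99389°
MET2: φ = -67.57389°, λ = -87.81611°
Bx = cos φ₂ cos Δλ = 0.305384,  By = cos φ₂ sin Δλ = -0.228641
φₘ = atan2(sin φ₁ + sin φ₂, √((cos φ₁ + Bx)² + By²)) = -73.02607°
λₘ = λ₁ + atan2(By, cos φ₁ + Bx) = -74.23540°

73.026°S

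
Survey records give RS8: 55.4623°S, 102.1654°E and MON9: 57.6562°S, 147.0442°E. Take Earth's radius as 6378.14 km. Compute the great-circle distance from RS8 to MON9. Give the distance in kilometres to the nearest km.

Δφ = -2.1939°,  Δλ = 44.8788°
a = sin²(Δφ/2) + cos φ₁ cos φ₂ sin²(Δλ/2) = 0.044560
c = 2·arcsin(√a) = 0.425383 rad = 24.3726°
d = R·c = 6378.14 × 0.425383 = 2713.2 km

2713 km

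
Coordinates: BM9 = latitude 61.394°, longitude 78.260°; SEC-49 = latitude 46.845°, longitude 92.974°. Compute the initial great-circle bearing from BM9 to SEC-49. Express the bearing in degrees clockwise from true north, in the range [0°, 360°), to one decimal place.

143.1°

Δλ = 14.7140°
y = sin Δλ · cos φ₂ = 0.173726
x = cos φ₁ sin φ₂ − sin φ₁ cos φ₂ cos Δλ = -0.231515
θ = atan2(y, x) = 143.1160° → 143.1160° (mod 360°)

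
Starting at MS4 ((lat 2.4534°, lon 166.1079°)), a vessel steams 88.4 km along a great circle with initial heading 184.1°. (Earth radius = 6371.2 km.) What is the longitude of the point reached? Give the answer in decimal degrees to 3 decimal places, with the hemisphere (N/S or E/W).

δ = d/R = 88.4/6371.2 = 0.013875 rad
φ₂ = arcsin(sin φ₁ cos δ + cos φ₁ sin δ cos θ)
   = arcsin(0.04281·0.99990 + 0.99908·0.01387·-0.99744) = 1.66046°
λ₂ = λ₁ + atan2(sin θ sin δ cos φ₁, cos δ − sin φ₁ sin φ₂) = 166.05104°

166.051°E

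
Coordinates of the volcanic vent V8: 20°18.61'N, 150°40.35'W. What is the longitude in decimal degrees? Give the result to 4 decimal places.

150° + 40.35′/60 = 150 + 0.67250 = 150.6725°

150.6725°W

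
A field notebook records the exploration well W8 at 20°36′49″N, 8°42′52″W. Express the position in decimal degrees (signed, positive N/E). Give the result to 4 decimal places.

+20.6136°, -8.7144°

lat: 20.6136° N → +20.6136°
lon: 8.7144° W → -8.7144°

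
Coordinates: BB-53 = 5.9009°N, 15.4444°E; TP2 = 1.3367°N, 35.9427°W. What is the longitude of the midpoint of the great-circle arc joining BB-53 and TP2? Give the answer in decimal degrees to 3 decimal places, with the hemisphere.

10.319°W

Bx = cos φ₂ cos Δλ = 0.623886,  By = cos φ₂ sin Δλ = -0.781167
φₘ = atan2(sin φ₁ + sin φ₂, √((cos φ₁ + Bx)² + By²)) = 4.01463°
λₘ = λ₁ + atan2(By, cos φ₁ + Bx) = -10.31863°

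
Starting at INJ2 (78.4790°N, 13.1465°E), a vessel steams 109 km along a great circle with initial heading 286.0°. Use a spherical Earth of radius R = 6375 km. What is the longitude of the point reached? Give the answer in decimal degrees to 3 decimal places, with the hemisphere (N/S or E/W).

8.331°E

δ = d/R = 109/6375 = 0.017098 rad
φ₂ = arcsin(sin φ₁ cos δ + cos φ₁ sin δ cos θ)
   = arcsin(0.97985·0.99985 + 0.19973·0.01710·0.27564) = 78.71022°
λ₂ = λ₁ + atan2(sin θ sin δ cos φ₁, cos δ − sin φ₁ sin φ₂) = 8.33088°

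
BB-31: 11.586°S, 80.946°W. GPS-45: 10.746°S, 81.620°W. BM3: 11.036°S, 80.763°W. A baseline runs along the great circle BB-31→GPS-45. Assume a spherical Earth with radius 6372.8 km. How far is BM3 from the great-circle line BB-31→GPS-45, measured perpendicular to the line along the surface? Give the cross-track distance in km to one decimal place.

δ₁₃ = central angle BB-31→BM3 = 0.010097 rad  (haversine)
θ₁₃ = bearing BB-31→BM3 = 18.088°,  θ₁₂ = bearing BB-31→GPS-45 = 321.725°
dₓₜ = R·arcsin(sin δ₁₃ · sin(θ₁₃ − θ₁₂)) = 6372.8·arcsin(0.01010·sin(-303.637°)) = 53.574 km
|dₓₜ| = 53.574 km

53.6 km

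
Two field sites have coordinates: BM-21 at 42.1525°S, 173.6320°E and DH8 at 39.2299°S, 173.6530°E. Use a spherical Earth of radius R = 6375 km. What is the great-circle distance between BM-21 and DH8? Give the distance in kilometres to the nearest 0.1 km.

325.2 km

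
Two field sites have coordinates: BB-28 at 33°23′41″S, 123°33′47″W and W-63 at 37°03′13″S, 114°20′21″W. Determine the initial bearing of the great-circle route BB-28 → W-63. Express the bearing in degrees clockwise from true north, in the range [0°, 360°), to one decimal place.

BB-28: φ = -33.39472°, λ = -123.56306°
W-63: φ = -37.05361°, λ = -114.33917°
Δλ = 9.2239°
y = sin Δλ · cos φ₂ = 0.127925
x = cos φ₁ sin φ₂ − sin φ₁ cos φ₂ cos Δλ = -0.069496
θ = atan2(y, x) = 118.5133° → 118.5133° (mod 360°)

118.5°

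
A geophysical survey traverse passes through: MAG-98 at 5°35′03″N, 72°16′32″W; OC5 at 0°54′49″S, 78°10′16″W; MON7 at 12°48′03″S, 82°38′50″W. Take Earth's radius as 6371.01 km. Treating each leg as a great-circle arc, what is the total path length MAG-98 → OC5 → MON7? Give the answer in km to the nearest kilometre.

2386 km

MAG-98: φ = +5.58417°, λ = -72.27556°
OC5: φ = -0.91361°, λ = -78.17111°
MON7: φ = -12.80083°, λ = -82.64722°
MAG-98→OC5: c = 0.153036 rad, d = 974.99 km
OC5→MON7: c = 0.221445 rad, d = 1410.83 km
Total = 974.99 + 1410.83 = 2385.82 km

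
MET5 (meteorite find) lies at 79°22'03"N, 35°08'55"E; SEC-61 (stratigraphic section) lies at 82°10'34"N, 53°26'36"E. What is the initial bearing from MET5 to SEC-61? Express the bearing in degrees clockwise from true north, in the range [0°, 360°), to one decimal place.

MET5: φ = +79.36750°, λ = +35.14861°
SEC-61: φ = +82.17611°, λ = +53.44333°
Δλ = 18.2947°
y = sin Δλ · cos φ₂ = 0.042731
x = cos φ₁ sin φ₂ − sin φ₁ cos φ₂ cos Δλ = 0.055762
θ = atan2(y, x) = 37.4634° → 37.4634° (mod 360°)

37.5°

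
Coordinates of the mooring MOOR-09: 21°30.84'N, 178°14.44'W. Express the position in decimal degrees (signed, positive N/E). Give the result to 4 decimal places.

+21.5140°, -178.2407°

lat: 21.5140° N → +21.5140°
lon: 178.2407° W → -178.2407°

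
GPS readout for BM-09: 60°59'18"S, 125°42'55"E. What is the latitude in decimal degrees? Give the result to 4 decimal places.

60.9883°S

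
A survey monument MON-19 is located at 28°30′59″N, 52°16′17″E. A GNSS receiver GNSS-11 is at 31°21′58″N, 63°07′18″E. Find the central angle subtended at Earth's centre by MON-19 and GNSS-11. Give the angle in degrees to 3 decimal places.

MON-19: φ = +28.51639°, λ = +52.27139°
GNSS-11: φ = +31.36611°, λ = +63.12167°
Δφ = 2.8497°,  Δλ = 10.8503°
a = sin²(Δφ/2) + cos φ₁ cos φ₂ sin²(Δλ/2) = 0.007325
c = 2·arcsin(√a) = 0.171380 rad = 9.8193°

9.819°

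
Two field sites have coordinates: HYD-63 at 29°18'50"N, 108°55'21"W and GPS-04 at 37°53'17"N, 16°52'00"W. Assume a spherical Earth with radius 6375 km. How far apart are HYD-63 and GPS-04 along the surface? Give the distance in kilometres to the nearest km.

HYD-63: φ = +29.31389°, λ = -108.92250°
GPS-04: φ = +37.88806°, λ = -16.86667°
Δφ = 8.5742°,  Δλ = 92.0558°
a = sin²(Δφ/2) + cos φ₁ cos φ₂ sin²(Δλ/2) = 0.362008
c = 2·arcsin(√a) = 1.291184 rad = 73.9794°
d = R·c = 6375 × 1.291184 = 8231.3 km

8231 km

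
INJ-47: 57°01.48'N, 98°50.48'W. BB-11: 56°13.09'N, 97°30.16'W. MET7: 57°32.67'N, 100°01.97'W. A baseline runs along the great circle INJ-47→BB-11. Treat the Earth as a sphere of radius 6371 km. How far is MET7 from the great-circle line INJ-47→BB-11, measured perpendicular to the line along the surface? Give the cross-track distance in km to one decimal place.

12.2 km

INJ-47: φ = +57.02467°, λ = -98.84133°
BB-11: φ = +56.21817°, λ = -97.50267°
MET7: φ = +57.54450°, λ = -100.03283°
δ₁₃ = central angle INJ-47→MET7 = 0.014444 rad  (haversine)
θ₁₃ = bearing INJ-47→MET7 = 309.412°,  θ₁₂ = bearing INJ-47→BB-11 = 137.037°
dₓₜ = R·arcsin(sin δ₁₃ · sin(θ₁₃ − θ₁₂)) = 6371·arcsin(0.01444·sin(172.375°)) = 12.211 km
|dₓₜ| = 12.211 km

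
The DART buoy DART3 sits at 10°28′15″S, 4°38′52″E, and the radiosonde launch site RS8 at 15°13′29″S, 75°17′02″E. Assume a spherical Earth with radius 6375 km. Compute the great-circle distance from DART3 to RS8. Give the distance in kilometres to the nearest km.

DART3: φ = -10.47083°, λ = +4.64778°
RS8: φ = -15.22472°, λ = +75.28389°
Δφ = -4.7539°,  Δλ = 70.6361°
a = sin²(Δφ/2) + cos φ₁ cos φ₂ sin²(Δλ/2) = 0.318837
c = 2·arcsin(√a) = 1.200033 rad = 68.7568°
d = R·c = 6375 × 1.200033 = 7650.2 km

7650 km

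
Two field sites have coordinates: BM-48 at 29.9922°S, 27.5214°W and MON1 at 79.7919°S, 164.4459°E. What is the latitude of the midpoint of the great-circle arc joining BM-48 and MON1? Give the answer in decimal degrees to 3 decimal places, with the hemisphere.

Bx = cos φ₂ cos Δλ = -0.173372,  By = cos φ₂ sin Δλ = -0.036748
φₘ = atan2(sin φ₁ + sin φ₂, √((cos φ₁ + Bx)² + By²)) = -64.94706°
λₘ = λ₁ + atan2(By, cos φ₁ + Bx) = -30.55802°

64.947°S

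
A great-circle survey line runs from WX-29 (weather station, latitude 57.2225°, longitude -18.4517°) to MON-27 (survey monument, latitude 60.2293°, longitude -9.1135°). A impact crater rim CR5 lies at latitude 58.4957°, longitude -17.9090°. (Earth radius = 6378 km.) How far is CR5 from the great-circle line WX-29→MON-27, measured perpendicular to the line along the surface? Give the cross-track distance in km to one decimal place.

δ₁₃ = central angle WX-29→CR5 = 0.022786 rad  (haversine)
θ₁₃ = bearing WX-29→CR5 = 12.547°,  θ₁₂ = bearing WX-29→MON-27 = 54.256°
dₓₜ = R·arcsin(sin δ₁₃ · sin(θ₁₃ − θ₁₂)) = 6378·arcsin(0.02278·sin(-41.709°)) = -96.688 km
|dₓₜ| = 96.688 km

96.7 km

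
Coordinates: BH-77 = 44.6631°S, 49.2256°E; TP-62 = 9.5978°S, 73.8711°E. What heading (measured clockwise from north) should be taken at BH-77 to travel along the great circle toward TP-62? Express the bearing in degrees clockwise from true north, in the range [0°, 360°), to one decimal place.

Δλ = 24.6455°
y = sin Δλ · cos φ₂ = 0.411166
x = cos φ₁ sin φ₂ − sin φ₁ cos φ₂ cos Δλ = 0.511372
θ = atan2(y, x) = 38.8008° → 38.8008° (mod 360°)

38.8°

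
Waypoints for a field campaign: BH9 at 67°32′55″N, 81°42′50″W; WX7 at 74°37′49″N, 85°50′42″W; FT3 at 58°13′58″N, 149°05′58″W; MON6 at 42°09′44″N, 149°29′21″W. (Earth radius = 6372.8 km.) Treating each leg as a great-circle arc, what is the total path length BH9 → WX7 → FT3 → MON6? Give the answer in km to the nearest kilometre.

5708 km

BH9: φ = +67.54861°, λ = -81.71389°
WX7: φ = +74.63028°, λ = -85.84500°
FT3: φ = +58.23278°, λ = -149.09944°
MON6: φ = +42.16222°, λ = -149.48917°
BH9→WX7: c = 0.125714 rad, d = 801.15 km
WX7→FT3: c = 0.489466 rad, d = 3119.27 km
FT3→MON6: c = 0.280517 rad, d = 1787.68 km
Total = 801.15 + 3119.27 + 1787.68 = 5708.10 km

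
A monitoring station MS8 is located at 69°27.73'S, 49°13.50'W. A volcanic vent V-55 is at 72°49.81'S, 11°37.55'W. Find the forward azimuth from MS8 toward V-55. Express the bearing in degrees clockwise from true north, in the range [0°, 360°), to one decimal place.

MS8: φ = -69.46217°, λ = -49.22500°
V-55: φ = -72.83017°, λ = -11.62583°
Δλ = 37.5992°
y = sin Δλ · cos φ₂ = 0.180115
x = cos φ₁ sin φ₂ − sin φ₁ cos φ₂ cos Δλ = -0.116166
θ = atan2(y, x) = 122.8203° → 122.8203° (mod 360°)

122.8°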